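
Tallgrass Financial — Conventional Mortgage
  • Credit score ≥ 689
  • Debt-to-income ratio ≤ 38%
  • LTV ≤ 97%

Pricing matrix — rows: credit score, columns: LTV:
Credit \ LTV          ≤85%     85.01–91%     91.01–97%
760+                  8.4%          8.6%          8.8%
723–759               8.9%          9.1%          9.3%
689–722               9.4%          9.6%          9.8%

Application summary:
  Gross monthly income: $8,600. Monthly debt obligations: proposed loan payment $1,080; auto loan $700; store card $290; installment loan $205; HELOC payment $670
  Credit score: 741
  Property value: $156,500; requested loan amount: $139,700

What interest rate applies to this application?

Credit score 741 ≥ 689; Total monthly debts = (1,080 + 700 + 290 + 205 + 670) = 2,945. DTI: 2,945 ÷ 8,600 = 34.2%, within the 38% cap
Loan-to-value = 139,700/156,500 = 89.3% — pass (97% max)
Row: 741 falls in 723–759. Column: 89.3% falls in 85.01–91%. Rate = 9.1%.

9.1%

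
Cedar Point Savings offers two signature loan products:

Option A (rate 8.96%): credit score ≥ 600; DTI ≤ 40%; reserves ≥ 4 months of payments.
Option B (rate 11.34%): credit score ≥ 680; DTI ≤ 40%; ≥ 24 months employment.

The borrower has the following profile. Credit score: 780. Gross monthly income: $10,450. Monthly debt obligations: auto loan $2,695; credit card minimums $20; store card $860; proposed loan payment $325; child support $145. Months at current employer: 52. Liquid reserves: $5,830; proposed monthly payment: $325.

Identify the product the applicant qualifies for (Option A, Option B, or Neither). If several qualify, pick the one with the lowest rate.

Total debts = (2,695 + 20 + 860 + 325 + 145) = 4,045; DTI = 4,045/10,450 = 38.7%.
Reserves = 5,830/325 = 17.9 months.
Option A: score 780 ≥ 600; DTI 38.7% ≤ 40%; reserves 17.9 ≥ 4 mo → qualifies.
Option B: score 780 ≥ 680; DTI 38.7% ≤ 40%; employment 52 ≥ 24 mo → qualifies.
Qualifying: Option A, Option B. Lowest rate is 8.96% → Option A.

Option A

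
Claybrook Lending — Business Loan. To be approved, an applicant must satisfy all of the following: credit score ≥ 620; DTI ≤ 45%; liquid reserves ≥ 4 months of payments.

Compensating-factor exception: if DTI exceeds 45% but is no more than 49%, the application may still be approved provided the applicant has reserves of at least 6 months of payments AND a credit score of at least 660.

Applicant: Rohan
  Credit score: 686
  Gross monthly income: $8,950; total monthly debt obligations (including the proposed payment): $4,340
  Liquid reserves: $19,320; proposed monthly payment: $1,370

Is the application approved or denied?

Approved

Credit score 686 ≥ 620 (meets base)
DTI: 4,340 ÷ 8,950 = 48.5%, over the 45% base limit.
Reserves = 19,320/1,370 = 14.1 months ≥ 4
48.5% falls in the override range (45%–49%), so the compensating-factor test applies.
Reserves 14.1 ≥ 6 months; credit score 686 ≥ 660.
Both compensating conditions met → exception applies.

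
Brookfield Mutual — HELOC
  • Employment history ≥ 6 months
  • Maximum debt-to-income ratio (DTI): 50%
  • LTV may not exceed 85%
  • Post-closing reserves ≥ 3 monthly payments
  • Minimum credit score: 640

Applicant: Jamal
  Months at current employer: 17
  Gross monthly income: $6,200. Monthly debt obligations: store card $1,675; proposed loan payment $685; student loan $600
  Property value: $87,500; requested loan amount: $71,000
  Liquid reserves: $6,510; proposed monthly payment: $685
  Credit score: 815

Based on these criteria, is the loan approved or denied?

Approved

Employment 17 ≥ 6 months
Total monthly debts = (1,675 + 685 + 600) = 2,960. Debt-to-income = 2,960/6,200 = 47.7% — meets 50% limit
LTV = 71,000/87,500 = 81.1% ≤ 85%
Reserves = 6,510/685 = 9.5 months ≥ 3
Credit score 815 ≥ 640 (meets)
All criteria satisfied.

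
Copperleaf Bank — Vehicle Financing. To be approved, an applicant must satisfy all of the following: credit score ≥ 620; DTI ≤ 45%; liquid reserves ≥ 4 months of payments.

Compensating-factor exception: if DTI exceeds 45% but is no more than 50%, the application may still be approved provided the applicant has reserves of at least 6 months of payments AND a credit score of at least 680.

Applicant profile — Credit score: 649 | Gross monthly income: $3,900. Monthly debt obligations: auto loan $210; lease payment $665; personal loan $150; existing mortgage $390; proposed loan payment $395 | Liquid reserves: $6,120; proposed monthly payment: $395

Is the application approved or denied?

Credit score 649 ≥ 620 (meets base)
Total debts = (210 + 665 + 150 + 390 + 395) = 1,810. DTI = 1,810/3,900 = 46.4% > 45% — standard DTI limit exceeded.
Reserves = 6,120/395 = 15.5 months ≥ 4
46.4% falls in the override range (45%–50%), so the compensating-factor test applies.
Reserves 15.5 ≥ 6 months; credit score 649 < 680.
Override conditions not both satisfied; exception does not apply.

Denied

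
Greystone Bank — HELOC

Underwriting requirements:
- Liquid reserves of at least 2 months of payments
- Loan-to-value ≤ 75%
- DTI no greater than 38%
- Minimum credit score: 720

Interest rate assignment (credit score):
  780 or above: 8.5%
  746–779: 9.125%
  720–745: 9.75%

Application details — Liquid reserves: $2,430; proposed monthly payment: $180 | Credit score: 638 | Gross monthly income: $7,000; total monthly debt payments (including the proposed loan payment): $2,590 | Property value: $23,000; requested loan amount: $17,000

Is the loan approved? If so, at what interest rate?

Denied

Credit score 638 < 720 (below minimum)
LTV: 17,000 ÷ 23,000 = 73.9%, within 75% cap
DTI: 2,590 ÷ 7,000 = 37%, within the 38% cap
Reserves = 2,430/180 = 13.5 months ≥ 2
Not all requirements met → denied.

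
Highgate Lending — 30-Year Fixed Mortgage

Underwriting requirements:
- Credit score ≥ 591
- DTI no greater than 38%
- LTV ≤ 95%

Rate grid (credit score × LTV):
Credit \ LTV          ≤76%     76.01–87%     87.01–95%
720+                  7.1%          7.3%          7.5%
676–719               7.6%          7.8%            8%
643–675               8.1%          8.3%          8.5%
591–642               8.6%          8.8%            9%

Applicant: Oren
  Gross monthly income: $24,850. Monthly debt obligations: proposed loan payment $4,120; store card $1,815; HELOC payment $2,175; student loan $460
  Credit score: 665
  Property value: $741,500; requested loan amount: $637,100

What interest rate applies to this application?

Credit score 665 ≥ 591; Total monthly debts = (4,120 + 1,815 + 2,175 + 460) = 8,570. Debt-to-income = 8,570/24,850 = 34.5% — meets 38% limit
LTV = 637,100/741,500 = 85.9% ≤ 95%
Row: 665 falls in 643–675. Column: 85.9% falls in 76.01–87%. Rate = 8.3%.

8.3%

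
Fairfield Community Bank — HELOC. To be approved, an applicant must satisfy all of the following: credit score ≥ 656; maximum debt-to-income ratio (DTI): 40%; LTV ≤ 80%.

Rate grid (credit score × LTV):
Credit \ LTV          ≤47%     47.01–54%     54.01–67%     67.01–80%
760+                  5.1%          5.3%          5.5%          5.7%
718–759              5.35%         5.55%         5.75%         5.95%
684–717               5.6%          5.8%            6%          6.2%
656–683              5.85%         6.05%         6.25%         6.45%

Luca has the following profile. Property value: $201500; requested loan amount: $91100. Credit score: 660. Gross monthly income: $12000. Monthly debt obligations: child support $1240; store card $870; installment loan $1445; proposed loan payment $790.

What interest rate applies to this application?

5.85%

Credit score 660 ≥ 656; Total monthly debts = (1,240 + 870 + 1,445 + 790) = 4,345. DTI = 4,345/12,000 = 36.2% ≤ 40%
LTV: 91,100 ÷ 201,500 = 45.2%, within 80% cap
Score 660 is in the 656–683 band; LTV 45.2% is in the ≤47% band → 5.85%.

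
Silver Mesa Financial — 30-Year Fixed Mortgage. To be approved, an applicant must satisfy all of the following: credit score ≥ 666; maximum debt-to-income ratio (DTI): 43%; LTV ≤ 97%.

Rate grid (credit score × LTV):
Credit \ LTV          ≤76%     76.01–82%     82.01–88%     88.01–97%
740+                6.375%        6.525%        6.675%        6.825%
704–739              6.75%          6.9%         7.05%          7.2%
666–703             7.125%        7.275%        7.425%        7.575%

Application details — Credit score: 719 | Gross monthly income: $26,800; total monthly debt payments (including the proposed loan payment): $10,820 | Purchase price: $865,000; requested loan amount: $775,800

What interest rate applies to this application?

Credit score 719 ≥ 666; Debt-to-income = 10,820/26,800 = 40.4% — meets 43% limit
Loan-to-value = 775,800/865,000 = 89.7% — pass (97% max)
Credit 719 → row 704–739; LTV 89.7% → column 88.01–97%. Grid cell → 7.2%.

7.2%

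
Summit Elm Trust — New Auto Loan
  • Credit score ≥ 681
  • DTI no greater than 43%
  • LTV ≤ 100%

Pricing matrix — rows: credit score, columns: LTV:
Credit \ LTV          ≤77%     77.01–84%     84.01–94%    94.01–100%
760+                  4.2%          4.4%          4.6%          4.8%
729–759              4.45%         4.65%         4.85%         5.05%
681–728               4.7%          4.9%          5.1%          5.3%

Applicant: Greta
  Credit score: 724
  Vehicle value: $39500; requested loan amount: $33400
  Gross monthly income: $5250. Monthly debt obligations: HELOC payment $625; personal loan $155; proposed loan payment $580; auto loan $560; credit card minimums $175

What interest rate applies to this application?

5.1%

Credit score 724 ≥ 681; Total monthly debts = (625 + 155 + 580 + 560 + 175) = 2,095. Debt-to-income = 2,095/5,250 = 39.9% — meets 43% limit
LTV = 33,400/39,500 = 84.6% ≤ 100%
Score 724 is in the 681–728 band; LTV 84.6% is in the 84.01–94% band → 5.1%.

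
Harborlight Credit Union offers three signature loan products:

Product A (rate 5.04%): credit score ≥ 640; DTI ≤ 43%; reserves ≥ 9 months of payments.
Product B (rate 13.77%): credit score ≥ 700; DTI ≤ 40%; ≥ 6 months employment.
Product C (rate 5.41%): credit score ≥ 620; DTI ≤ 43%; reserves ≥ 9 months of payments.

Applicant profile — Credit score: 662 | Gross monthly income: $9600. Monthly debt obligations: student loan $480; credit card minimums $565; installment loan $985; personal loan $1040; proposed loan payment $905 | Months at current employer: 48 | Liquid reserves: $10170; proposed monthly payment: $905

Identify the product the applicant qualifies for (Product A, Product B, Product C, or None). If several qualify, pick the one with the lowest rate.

Total debts = (480 + 565 + 985 + 1,040 + 905) = 3,975; DTI = 3,975/9,600 = 41.4%.
Reserves = 10,170/905 = 11.2 months.
Product A: score 662 ≥ 640; DTI 41.4% ≤ 43%; reserves 11.2 ≥ 9 mo → qualifies.
Product B: score 662 < 700; DTI 41.4% > 40%; employment 48 ≥ 6 mo → does not qualify.
Product C: score 662 ≥ 620; DTI 41.4% ≤ 43%; reserves 11.2 ≥ 9 mo → qualifies.
Qualifying: Product A, Product C. Lowest rate is 5.04% → Product A.

Product A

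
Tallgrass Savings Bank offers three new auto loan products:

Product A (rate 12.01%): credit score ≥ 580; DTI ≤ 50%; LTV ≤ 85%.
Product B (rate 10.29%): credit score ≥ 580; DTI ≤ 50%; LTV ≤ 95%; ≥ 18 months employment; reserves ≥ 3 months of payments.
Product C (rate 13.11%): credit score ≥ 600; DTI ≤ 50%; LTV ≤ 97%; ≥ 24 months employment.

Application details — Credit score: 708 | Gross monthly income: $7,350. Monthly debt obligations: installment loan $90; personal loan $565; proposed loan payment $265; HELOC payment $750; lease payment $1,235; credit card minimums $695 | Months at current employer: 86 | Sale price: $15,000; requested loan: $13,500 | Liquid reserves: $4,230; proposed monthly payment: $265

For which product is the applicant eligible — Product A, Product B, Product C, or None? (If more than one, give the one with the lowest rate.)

Product B

Total debts = (90 + 565 + 265 + 750 + 1,235 + 695) = 3,600; DTI = 3,600/7,350 = 49%.
LTV = 13,500/15,000 = 90%.
Reserves = 4,230/265 = 16.0 months.
Product A: score 708 ≥ 580; DTI 49% ≤ 50%; LTV 90% > 85% → does not qualify.
Product B: score 708 ≥ 580; DTI 49% ≤ 50%; LTV 90% ≤ 95%; employment 86 ≥ 18 mo; reserves 16.0 ≥ 3 mo → qualifies.
Product C: score 708 ≥ 600; DTI 49% ≤ 50%; LTV 90% ≤ 97%; employment 86 ≥ 24 mo → qualifies.
Qualifying: Product B, Product C. Lowest rate is 10.29% → Product B.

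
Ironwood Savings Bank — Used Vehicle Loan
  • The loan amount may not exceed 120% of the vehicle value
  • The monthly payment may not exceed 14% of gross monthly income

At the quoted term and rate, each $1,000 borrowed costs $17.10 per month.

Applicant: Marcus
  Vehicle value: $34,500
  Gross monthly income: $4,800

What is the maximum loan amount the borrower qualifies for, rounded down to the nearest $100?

$39,200

Payment cap: 14% × $4,800 = $672/month.
At $17.10 per $1,000, that supports 672/17.10 × 1,000 ≈ $39,298 → $39,200.
LTV cap: 120% × $34,500 = $41,400 → $41,400.
Binding constraint: payment-to-income.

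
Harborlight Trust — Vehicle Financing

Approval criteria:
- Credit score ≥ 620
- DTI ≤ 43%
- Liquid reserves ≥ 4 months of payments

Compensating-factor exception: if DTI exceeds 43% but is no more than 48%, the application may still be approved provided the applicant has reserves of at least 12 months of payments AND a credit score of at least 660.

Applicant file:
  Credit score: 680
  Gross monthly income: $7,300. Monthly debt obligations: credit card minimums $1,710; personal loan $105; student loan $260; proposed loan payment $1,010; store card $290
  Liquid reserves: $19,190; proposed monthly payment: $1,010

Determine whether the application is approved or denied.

Approved

Credit score 680 ≥ 620 (meets base)
Total debts = (1,710 + 105 + 260 + 1,010 + 290) = 3,375. DTI: 3,375 ÷ 7,300 = 46.2%, over the 43% base limit.
Liquid reserves cover 19,190/1,010 = 19.0 months — ≥ 4 required
DTI 46.2% is within the 43%–48% exception band; checking compensating factors.
Reserves 19.0 ≥ 12 months; credit score 680 ≥ 660.
Both override conditions satisfied; DTI exception granted.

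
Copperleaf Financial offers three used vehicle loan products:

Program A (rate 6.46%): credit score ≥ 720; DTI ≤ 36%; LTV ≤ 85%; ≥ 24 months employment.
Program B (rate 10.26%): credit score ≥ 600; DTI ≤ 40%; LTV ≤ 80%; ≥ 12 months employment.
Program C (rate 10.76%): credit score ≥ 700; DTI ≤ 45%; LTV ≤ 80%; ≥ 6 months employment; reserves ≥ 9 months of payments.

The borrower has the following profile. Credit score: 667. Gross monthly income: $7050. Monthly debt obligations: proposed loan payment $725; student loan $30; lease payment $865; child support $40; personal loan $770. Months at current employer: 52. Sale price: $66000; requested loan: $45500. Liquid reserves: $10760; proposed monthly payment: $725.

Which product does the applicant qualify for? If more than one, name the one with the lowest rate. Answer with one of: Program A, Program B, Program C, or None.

Total debts = (725 + 30 + 865 + 40 + 770) = 2,430; DTI = 2,430/7,050 = 34.5%.
LTV = 45,500/66,000 = 68.9%.
Reserves = 10,760/725 = 14.8 months.
Program A: score 667 < 720; DTI 34.5% ≤ 36%; LTV 68.9% ≤ 85%; employment 52 ≥ 24 mo → does not qualify.
Program B: score 667 ≥ 600; DTI 34.5% ≤ 40%; LTV 68.9% ≤ 80%; employment 52 ≥ 12 mo → qualifies.
Program C: score 667 < 700; DTI 34.5% ≤ 45%; LTV 68.9% ≤ 80%; employment 52 ≥ 6 mo; reserves 14.8 ≥ 9 mo → does not qualify.

Program B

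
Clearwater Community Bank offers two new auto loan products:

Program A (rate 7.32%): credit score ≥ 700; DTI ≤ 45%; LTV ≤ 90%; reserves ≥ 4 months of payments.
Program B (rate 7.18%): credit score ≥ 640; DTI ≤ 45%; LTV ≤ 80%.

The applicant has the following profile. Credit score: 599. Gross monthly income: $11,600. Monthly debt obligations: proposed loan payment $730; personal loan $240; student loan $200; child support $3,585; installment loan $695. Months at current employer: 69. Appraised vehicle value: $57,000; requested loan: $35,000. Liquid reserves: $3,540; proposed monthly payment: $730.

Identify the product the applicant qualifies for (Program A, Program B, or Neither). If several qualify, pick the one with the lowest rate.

Total debts = (730 + 240 + 200 + 3,585 + 695) = 5,450; DTI = 5,450/11,600 = 47%.
LTV = 35,000/57,000 = 61.4%.
Reserves = 3,540/730 = 4.8 months.
Program A: score 599 < 700; DTI 47% > 45%; LTV 61.4% ≤ 90%; reserves 4.8 ≥ 4 mo → does not qualify.
Program B: score 599 < 640; DTI 47% > 45%; LTV 61.4% ≤ 80% → does not qualify.

Neither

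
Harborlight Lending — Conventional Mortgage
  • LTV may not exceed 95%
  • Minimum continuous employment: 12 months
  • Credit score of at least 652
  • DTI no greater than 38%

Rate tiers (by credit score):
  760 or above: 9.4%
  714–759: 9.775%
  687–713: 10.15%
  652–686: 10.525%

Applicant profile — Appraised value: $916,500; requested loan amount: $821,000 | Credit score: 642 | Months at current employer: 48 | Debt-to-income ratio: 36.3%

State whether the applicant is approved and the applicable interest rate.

Denied

Credit score 642 < 652 (below minimum)
Loan-to-value = 821,000/916,500 = 89.6% — pass (95% max)
Employment 48 ≥ 12 months
Debt-to-income 36.3% vs 38% cap — pass
Not all requirements met → denied.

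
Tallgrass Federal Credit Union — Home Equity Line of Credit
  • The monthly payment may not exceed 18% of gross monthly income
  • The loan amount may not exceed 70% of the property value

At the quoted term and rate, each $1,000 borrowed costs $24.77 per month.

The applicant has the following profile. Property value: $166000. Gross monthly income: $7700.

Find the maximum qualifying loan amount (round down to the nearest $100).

Payment cap: 18% × $7,700 = $1,386/month.
At $24.77 per $1,000, that supports 1,386/24.77 × 1,000 ≈ $55,954 → $55,900.
LTV cap: 70% × $166,000 = $116,200 → $116,200.
Binding constraint: payment-to-income.

$55,900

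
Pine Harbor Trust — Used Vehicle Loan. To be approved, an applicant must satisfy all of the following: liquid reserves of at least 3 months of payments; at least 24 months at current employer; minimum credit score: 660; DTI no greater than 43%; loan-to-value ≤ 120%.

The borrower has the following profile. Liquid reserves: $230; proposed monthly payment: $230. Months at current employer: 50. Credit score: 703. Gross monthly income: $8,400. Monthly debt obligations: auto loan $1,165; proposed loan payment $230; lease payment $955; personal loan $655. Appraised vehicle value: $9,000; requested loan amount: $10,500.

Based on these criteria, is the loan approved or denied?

Denied

Reserves: 230 ÷ 230 = 1.0 months (below 3-month minimum)
Employment 50 ≥ 24 months
Credit score 703 ≥ 660 (meets)
Total monthly debts = (1,165 + 230 + 955 + 655) = 3,005. Debt-to-income = 3,005/8,400 = 35.8% — meets 43% limit
LTV = 10,500/9,000 = 116.7% ≤ 120%
Fails on reserves.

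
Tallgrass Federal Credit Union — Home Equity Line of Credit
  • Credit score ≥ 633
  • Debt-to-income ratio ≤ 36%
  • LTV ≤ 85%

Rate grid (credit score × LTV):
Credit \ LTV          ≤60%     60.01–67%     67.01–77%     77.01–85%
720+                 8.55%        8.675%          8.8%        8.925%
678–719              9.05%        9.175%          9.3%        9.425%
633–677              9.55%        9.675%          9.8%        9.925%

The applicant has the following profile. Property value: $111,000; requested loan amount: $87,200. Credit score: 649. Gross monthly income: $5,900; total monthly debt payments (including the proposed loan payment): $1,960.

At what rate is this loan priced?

Credit score 649 ≥ 633; Debt-to-income = 1,960/5,900 = 33.2% — meets 36% limit
LTV: 87,200 ÷ 111,000 = 78.6%, within 85% cap
Credit 649 → row 633–677; LTV 78.6% → column 77.01–85%. Grid cell → 9.925%.

9.925%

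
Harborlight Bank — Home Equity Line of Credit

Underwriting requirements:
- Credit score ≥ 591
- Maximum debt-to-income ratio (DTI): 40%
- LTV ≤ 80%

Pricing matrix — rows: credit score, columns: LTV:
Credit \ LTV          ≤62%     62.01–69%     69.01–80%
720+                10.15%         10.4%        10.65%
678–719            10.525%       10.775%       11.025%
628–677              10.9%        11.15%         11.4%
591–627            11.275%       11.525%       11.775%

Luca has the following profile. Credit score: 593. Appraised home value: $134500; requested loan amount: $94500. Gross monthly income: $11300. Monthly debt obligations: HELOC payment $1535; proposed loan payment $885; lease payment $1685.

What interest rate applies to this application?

Credit score 593 ≥ 591; Total monthly debts = (1,535 + 885 + 1,685) = 4,105. Debt-to-income = 4,105/11,300 = 36.3% — meets 40% limit
LTV: 94,500 ÷ 134,500 = 70.3%, within 80% cap
Credit 593 → row 591–627; LTV 70.3% → column 69.01–80%. Grid cell → 11.775%.

11.775%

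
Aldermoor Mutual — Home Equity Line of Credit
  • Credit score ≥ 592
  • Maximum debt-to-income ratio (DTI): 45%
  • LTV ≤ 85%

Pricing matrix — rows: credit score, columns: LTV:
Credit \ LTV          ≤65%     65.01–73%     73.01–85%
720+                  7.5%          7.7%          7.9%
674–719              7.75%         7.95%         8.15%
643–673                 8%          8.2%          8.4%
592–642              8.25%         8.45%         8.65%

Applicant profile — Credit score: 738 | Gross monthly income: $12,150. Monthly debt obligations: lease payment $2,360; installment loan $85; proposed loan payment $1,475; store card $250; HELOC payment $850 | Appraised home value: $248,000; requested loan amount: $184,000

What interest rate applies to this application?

Credit score 738 ≥ 592; Total monthly debts = (2,360 + 85 + 1,475 + 250 + 850) = 5,020. DTI = 5,020/12,150 = 41.3% ≤ 45%
LTV = 184,000/248,000 = 74.2% ≤ 85%
Row: 738 falls in 720+. Column: 74.2% falls in 73.01–85%. Rate = 7.9%.

7.9%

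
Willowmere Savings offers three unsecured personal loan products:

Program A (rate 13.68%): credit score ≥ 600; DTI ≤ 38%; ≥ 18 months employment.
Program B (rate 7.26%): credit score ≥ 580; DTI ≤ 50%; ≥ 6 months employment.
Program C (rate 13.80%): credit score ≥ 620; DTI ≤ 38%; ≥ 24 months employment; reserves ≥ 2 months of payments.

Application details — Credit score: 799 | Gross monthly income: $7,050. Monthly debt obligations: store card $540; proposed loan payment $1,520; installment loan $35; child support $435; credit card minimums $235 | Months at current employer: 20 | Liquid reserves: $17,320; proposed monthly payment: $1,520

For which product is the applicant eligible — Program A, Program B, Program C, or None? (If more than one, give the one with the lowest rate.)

Program B

Total debts = (540 + 1,520 + 35 + 435 + 235) = 2,765; DTI = 2,765/7,050 = 39.2%.
Reserves = 17,320/1,520 = 11.4 months.
Program A: score 799 ≥ 600; DTI 39.2% > 38%; employment 20 ≥ 18 mo → does not qualify.
Program B: score 799 ≥ 580; DTI 39.2% ≤ 50%; employment 20 ≥ 6 mo → qualifies.
Program C: score 799 ≥ 620; DTI 39.2% > 38%; employment 20 < 24 mo; reserves 11.4 ≥ 2 mo → does not qualify.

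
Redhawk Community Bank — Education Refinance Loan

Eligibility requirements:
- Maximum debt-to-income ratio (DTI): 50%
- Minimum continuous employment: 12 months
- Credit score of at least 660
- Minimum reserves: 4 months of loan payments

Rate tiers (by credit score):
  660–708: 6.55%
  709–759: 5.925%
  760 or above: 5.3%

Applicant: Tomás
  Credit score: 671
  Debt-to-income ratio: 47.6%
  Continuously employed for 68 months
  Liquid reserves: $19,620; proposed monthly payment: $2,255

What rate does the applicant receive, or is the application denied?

Credit score 671 ≥ 660 (meets minimum)
Employment 68 ≥ 12 months
Liquid reserves cover 19,620/2,255 = 8.7 months — ≥ 4 required
DTI 47.6% ≤ 50%
All requirements met. Score 671 falls in the 660–708 tier → 6.55%.

Approved at 6.55%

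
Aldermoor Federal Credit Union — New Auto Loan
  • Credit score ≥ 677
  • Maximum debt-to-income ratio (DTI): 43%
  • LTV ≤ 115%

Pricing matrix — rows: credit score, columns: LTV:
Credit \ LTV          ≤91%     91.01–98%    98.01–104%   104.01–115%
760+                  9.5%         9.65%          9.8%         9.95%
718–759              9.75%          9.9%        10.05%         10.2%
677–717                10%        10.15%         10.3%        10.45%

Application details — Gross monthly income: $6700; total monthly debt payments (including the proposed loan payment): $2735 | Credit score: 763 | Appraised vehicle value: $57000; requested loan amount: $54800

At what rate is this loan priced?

Credit score 763 ≥ 677; Debt-to-income = 2,735/6,700 = 40.8% — meets 43% limit
Loan-to-value = 54,800/57,000 = 96.1% — pass (115% max)
Score 763 is in the 760+ band; LTV 96.1% is in the 91.01–98% band → 9.65%.

9.65%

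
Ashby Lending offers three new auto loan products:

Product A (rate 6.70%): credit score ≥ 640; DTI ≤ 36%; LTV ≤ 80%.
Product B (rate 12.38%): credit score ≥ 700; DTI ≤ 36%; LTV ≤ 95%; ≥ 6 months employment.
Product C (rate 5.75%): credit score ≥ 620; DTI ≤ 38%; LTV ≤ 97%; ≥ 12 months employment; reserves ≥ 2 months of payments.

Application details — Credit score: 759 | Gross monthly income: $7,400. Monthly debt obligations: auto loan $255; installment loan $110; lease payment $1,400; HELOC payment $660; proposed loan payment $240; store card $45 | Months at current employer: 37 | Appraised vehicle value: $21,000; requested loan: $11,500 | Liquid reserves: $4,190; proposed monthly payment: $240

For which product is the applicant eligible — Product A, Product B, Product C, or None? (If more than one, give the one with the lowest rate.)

Product C

Total debts = (255 + 110 + 1,400 + 660 + 240 + 45) = 2,710; DTI = 2,710/7,400 = 36.6%.
LTV = 11,500/21,000 = 54.8%.
Reserves = 4,190/240 = 17.5 months.
Product A: score 759 ≥ 640; DTI 36.6% > 36%; LTV 54.8% ≤ 80% → does not qualify.
Product B: score 759 ≥ 700; DTI 36.6% > 36%; LTV 54.8% ≤ 95%; employment 37 ≥ 6 mo → does not qualify.
Product C: score 759 ≥ 620; DTI 36.6% ≤ 38%; LTV 54.8% ≤ 97%; employment 37 ≥ 12 mo; reserves 17.5 ≥ 2 mo → qualifies.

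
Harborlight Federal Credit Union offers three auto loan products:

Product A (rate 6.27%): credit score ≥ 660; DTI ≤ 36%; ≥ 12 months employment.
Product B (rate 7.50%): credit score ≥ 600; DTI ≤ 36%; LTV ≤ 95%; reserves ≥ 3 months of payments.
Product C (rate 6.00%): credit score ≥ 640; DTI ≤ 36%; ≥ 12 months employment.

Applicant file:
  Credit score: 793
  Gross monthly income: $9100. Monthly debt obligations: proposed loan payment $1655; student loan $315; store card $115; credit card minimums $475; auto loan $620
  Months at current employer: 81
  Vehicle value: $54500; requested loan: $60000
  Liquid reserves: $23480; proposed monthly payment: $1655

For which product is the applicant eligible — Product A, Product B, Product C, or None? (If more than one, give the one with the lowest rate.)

Product C

Total debts = (1,655 + 315 + 115 + 475 + 620) = 3,180; DTI = 3,180/9,100 = 34.9%.
LTV = 60,000/54,500 = 110.1%.
Reserves = 23,480/1,655 = 14.2 months.
Product A: score 793 ≥ 660; DTI 34.9% ≤ 36%; employment 81 ≥ 12 mo → qualifies.
Product B: score 793 ≥ 600; DTI 34.9% ≤ 36%; LTV 110.1% > 95%; reserves 14.2 ≥ 3 mo → does not qualify.
Product C: score 793 ≥ 640; DTI 34.9% ≤ 36%; employment 81 ≥ 12 mo → qualifies.
Qualifying: Product A, Product C. Lowest rate is 6.00% → Product C.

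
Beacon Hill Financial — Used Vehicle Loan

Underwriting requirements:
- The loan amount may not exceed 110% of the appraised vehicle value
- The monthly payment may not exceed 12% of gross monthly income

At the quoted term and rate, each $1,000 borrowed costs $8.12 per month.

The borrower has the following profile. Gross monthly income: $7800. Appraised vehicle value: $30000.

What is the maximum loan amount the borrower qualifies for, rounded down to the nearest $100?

$33,000

Payment cap: 12% × $7,800 = $936/month.
At $8.12 per $1,000, that supports 936/8.12 × 1,000 ≈ $115,270 → $115,200.
LTV cap: 110% × $30,000 = $33,000 → $33,000.
Binding constraint: loan-to-value.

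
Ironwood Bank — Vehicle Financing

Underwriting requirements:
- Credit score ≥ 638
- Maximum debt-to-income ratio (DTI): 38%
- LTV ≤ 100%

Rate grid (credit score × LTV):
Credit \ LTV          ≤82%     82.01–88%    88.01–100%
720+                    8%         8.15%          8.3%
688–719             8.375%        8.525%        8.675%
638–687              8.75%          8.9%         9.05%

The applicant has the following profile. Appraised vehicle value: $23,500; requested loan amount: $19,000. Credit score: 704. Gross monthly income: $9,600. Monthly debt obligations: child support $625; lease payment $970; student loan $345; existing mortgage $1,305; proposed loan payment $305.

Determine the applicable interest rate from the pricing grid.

8.375%

Credit score 704 ≥ 638; Total monthly debts = (625 + 970 + 345 + 1,305 + 305) = 3,550. DTI: 3,550 ÷ 9,600 = 37%, within the 38% cap
LTV = 19,000/23,500 = 80.9% ≤ 100%
Row: 704 falls in 688–719. Column: 80.9% falls in ≤82%. Rate = 8.375%.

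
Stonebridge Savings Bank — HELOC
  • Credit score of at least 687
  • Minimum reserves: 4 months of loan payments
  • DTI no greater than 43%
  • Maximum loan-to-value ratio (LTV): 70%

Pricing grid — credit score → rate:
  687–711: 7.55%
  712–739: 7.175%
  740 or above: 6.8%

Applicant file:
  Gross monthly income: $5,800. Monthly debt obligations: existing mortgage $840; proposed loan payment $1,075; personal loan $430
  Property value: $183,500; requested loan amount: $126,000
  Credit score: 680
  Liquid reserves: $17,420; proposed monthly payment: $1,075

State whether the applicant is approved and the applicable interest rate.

Credit score 680 < 687 (below minimum)
Reserves = 17,420/1,075 = 16.2 months ≥ 4
LTV: 126,000 ÷ 183,500 = 68.7%, within 70% cap
Total monthly debts = (840 + 1,075 + 430) = 2,345. DTI: 2,345 ÷ 5,800 = 40.4%, within the 43% cap
Not all requirements met → denied.

Denied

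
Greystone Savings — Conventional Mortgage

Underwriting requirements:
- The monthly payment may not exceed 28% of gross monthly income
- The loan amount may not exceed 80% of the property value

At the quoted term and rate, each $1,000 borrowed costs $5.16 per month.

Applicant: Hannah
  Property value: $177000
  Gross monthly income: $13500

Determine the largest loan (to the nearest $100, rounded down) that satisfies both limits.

$141,600

Payment cap: 28% × $13,500 = $3,780/month.
At $5.16 per $1,000, that supports 3,780/5.16 × 1,000 ≈ $732,558 → $732,500.
LTV cap: 80% × $177,000 = $141,600 → $141,600.
Binding constraint: loan-to-value.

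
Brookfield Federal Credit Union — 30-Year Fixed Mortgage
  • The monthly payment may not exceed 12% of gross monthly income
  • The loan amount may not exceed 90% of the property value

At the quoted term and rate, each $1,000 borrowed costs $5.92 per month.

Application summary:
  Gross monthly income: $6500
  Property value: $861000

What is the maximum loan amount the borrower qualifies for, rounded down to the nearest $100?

$131,700

Payment cap: 12% × $6,500 = $780/month.
At $5.92 per $1,000, that supports 780/5.92 × 1,000 ≈ $131,756 → $131,700.
LTV cap: 90% × $861,000 = $774,900 → $774,900.
Binding constraint: payment-to-income.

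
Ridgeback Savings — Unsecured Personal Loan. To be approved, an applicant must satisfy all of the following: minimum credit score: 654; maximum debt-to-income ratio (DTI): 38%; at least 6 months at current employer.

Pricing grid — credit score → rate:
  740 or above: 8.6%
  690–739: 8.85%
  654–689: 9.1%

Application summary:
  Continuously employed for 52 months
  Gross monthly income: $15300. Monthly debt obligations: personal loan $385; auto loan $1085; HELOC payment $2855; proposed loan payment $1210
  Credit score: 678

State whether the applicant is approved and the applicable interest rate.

Credit score 678 ≥ 654 (meets minimum)
Total monthly debts = (385 + 1,085 + 2,855 + 1,210) = 5,535. DTI: 5,535 ÷ 15,300 = 36.2%, within the 38% cap
Employment 52 ≥ 6 months
All requirements met. Score 678 falls in the 654–689 tier → 9.1%.

Approved at 9.1%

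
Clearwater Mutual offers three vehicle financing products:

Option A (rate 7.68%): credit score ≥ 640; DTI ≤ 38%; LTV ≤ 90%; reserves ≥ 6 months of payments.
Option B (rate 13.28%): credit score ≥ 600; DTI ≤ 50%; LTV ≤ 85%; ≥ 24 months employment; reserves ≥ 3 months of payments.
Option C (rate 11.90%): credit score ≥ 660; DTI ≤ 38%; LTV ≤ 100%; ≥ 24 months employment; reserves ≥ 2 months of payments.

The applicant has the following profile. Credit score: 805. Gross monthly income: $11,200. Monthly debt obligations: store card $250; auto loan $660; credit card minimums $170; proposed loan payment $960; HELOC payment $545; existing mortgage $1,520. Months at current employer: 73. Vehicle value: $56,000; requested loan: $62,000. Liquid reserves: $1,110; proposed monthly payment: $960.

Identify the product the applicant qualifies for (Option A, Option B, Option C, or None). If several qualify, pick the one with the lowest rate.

Total debts = (250 + 660 + 170 + 960 + 545 + 1,520) = 4,105; DTI = 4,105/11,200 = 36.7%.
LTV = 62,000/56,000 = 110.7%.
Reserves = 1,110/960 = 1.2 months.
Option A: score 805 ≥ 640; DTI 36.7% ≤ 38%; LTV 110.7% > 90%; reserves 1.2 < 6 mo → does not qualify.
Option B: score 805 ≥ 600; DTI 36.7% ≤ 50%; LTV 110.7% > 85%; employment 73 ≥ 24 mo; reserves 1.2 < 3 mo → does not qualify.
Option C: score 805 ≥ 660; DTI 36.7% ≤ 38%; LTV 110.7% > 100%; employment 73 ≥ 24 mo; reserves 1.2 < 2 mo → does not qualify.

None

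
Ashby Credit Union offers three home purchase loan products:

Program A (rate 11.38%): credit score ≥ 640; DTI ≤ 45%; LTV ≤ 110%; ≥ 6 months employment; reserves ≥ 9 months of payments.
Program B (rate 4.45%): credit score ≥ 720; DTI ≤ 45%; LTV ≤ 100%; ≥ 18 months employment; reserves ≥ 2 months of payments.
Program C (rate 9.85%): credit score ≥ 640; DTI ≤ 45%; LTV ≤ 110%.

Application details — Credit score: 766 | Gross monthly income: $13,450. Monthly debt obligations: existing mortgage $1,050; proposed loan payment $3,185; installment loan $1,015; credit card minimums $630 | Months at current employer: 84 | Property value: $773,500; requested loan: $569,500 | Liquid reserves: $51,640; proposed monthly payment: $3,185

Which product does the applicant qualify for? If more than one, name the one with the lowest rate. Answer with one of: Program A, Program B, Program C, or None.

Total debts = (1,050 + 3,185 + 1,015 + 630) = 5,880; DTI = 5,880/13,450 = 43.7%.
LTV = 569,500/773,500 = 73.6%.
Reserves = 51,640/3,185 = 16.2 months.
Program A: score 766 ≥ 640; DTI 43.7% ≤ 45%; LTV 73.6% ≤ 110%; employment 84 ≥ 6 mo; reserves 16.2 ≥ 9 mo → qualifies.
Program B: score 766 ≥ 720; DTI 43.7% ≤ 45%; LTV 73.6% ≤ 100%; employment 84 ≥ 18 mo; reserves 16.2 ≥ 2 mo → qualifies.
Program C: score 766 ≥ 640; DTI 43.7% ≤ 45%; LTV 73.6% ≤ 110% → qualifies.
Qualifying: Program A, Program B, Program C. Lowest rate is 4.45% → Program B.

Program B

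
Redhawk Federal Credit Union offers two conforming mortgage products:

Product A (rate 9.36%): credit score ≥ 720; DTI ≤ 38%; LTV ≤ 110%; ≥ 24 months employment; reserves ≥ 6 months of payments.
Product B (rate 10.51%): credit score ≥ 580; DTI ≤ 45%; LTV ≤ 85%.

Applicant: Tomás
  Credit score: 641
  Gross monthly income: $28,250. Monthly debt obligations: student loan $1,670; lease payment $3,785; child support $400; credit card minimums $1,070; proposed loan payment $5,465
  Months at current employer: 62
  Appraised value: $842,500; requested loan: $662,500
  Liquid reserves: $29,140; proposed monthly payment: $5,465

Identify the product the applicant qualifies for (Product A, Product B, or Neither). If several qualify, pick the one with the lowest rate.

Product B

Total debts = (1,670 + 3,785 + 400 + 1,070 + 5,465) = 12,390; DTI = 12,390/28,250 = 43.9%.
LTV = 662,500/842,500 = 78.6%.
Reserves = 29,140/5,465 = 5.3 months.
Product A: score 641 < 720; DTI 43.9% > 38%; LTV 78.6% ≤ 110%; employment 62 ≥ 24 mo; reserves 5.3 < 6 mo → does not qualify.
Product B: score 641 ≥ 580; DTI 43.9% ≤ 45%; LTV 78.6% ≤ 85% → qualifies.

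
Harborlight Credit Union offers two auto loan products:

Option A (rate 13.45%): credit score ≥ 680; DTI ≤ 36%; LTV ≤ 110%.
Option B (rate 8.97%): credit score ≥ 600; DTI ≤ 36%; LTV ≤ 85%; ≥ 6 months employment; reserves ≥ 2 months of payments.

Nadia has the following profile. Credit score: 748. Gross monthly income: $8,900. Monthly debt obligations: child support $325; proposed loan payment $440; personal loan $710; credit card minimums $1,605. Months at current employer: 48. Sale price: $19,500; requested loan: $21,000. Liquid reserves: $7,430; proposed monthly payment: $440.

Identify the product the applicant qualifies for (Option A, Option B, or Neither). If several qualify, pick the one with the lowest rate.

Total debts = (325 + 440 + 710 + 1,605) = 3,080; DTI = 3,080/8,900 = 34.6%.
LTV = 21,000/19,500 = 107.7%.
Reserves = 7,430/440 = 16.9 months.
Option A: score 748 ≥ 680; DTI 34.6% ≤ 36%; LTV 107.7% ≤ 110% → qualifies.
Option B: score 748 ≥ 600; DTI 34.6% ≤ 36%; LTV 107.7% > 85%; employment 48 ≥ 6 mo; reserves 16.9 ≥ 2 mo → does not qualify.

Option A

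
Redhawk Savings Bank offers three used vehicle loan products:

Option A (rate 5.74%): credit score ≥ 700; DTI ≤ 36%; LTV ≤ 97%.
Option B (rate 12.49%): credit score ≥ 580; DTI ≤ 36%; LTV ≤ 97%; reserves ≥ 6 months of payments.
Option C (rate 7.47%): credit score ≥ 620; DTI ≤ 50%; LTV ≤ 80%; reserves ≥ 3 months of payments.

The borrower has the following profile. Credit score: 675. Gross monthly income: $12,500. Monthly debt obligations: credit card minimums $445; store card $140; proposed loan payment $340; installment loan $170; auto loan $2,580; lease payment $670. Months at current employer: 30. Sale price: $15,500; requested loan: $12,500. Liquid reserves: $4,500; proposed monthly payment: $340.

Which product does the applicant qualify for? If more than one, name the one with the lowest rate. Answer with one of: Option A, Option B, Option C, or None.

Total debts = (445 + 140 + 340 + 170 + 2,580 + 670) = 4,345; DTI = 4,345/12,500 = 34.8%.
LTV = 12,500/15,500 = 80.6%.
Reserves = 4,500/340 = 13.2 months.
Option A: score 675 < 700; DTI 34.8% ≤ 36%; LTV 80.6% ≤ 97% → does not qualify.
Option B: score 675 ≥ 580; DTI 34.8% ≤ 36%; LTV 80.6% ≤ 97%; reserves 13.2 ≥ 6 mo → qualifies.
Option C: score 675 ≥ 620; DTI 34.8% ≤ 50%; LTV 80.6% > 80%; reserves 13.2 ≥ 3 mo → does not qualify.

Option B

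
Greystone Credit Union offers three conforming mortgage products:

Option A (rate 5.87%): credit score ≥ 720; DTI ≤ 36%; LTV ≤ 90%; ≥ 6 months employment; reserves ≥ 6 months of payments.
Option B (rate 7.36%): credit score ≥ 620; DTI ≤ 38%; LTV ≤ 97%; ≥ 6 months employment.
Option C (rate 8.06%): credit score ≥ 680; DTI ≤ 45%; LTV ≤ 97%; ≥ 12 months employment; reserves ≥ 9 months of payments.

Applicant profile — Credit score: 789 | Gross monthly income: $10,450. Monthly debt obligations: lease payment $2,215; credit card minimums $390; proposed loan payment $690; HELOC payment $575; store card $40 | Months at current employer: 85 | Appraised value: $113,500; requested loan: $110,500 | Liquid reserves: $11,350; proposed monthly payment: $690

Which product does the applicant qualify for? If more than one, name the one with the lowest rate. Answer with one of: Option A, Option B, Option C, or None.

Total debts = (2,215 + 390 + 690 + 575 + 40) = 3,910; DTI = 3,910/10,450 = 37.4%.
LTV = 110,500/113,500 = 97.4%.
Reserves = 11,350/690 = 16.4 months.
Option A: score 789 ≥ 720; DTI 37.4% > 36%; LTV 97.4% > 90%; employment 85 ≥ 6 mo; reserves 16.4 ≥ 6 mo → does not qualify.
Option B: score 789 ≥ 620; DTI 37.4% ≤ 38%; LTV 97.4% > 97%; employment 85 ≥ 6 mo → does not qualify.
Option C: score 789 ≥ 680; DTI 37.4% ≤ 45%; LTV 97.4% > 97%; employment 85 ≥ 12 mo; reserves 16.4 ≥ 9 mo → does not qualify.

None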